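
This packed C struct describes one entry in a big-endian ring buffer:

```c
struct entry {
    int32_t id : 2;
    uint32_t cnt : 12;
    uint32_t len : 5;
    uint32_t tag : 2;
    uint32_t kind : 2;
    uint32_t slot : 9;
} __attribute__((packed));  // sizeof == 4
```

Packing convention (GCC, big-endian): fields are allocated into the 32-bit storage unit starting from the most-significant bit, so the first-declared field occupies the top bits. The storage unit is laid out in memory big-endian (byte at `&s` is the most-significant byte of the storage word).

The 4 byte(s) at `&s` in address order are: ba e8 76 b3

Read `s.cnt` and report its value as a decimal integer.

[0]=0xba [1]=0xe8 [2]=0x76 [3]=0xb3 (big-endian) → word 0xbae876b3
id [30+:2] = (word>>30) & 0x3 = 2
cnt [18+:12] = (word>>18) & 0xfff = 3770  ←
len [13+:5] = (word>>13) & 0x1f = 3
tag [11+:2] = (word>>11) & 0x3 = 2
kind [9+:2] = (word>>9) & 0x3 = 3
slot [0+:9] = (word>>0) & 0x1ff = 179

3770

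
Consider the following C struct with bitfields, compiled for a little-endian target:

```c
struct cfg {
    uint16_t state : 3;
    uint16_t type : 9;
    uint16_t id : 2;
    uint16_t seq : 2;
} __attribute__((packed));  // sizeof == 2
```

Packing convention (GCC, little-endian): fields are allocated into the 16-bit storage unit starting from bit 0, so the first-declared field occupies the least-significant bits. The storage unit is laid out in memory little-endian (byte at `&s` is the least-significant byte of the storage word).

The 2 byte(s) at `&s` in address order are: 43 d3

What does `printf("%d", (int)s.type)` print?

104

[0]=0x43 [1]=0xd3 (little-endian) → word 0xd343
state [0+:3] = (word>>0) & 0x7 = 3
type [3+:9] = (word>>3) & 0x1ff = 104  ←
id [12+:2] = (word>>12) & 0x3 = 1
seq [14+:2] = (word>>14) & 0x3 = 3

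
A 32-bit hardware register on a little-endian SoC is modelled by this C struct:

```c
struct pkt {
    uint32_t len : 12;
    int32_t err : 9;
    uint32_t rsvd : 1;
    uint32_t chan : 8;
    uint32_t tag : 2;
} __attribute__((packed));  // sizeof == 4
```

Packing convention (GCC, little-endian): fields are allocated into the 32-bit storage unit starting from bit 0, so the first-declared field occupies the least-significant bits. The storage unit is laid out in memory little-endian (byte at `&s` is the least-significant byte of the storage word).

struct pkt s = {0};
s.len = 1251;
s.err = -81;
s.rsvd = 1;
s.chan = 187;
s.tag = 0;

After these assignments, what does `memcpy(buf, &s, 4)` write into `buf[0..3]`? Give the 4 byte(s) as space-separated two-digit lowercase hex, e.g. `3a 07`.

[0+:12] len=1251 & 0xfff = 0x4e3; word=0x000004e3
[12+:9] err=-81 & 0x1ff = 0x1af; word=0x001af4e3
[21+:1] rsvd=1 & 0x1 = 0x1; word=0x003af4e3
[22+:8] chan=187 & 0xff = 0xbb; word=0x2efaf4e3
[30+:2] tag=0 & 0x3 = 0x0; word=0x2efaf4e3
word = 0x2efaf4e3 → little-endian bytes:
  [0]=0xe3  [1]=0xf4  [2]=0xfa  [3]=0x2e

e3 f4 fa 2e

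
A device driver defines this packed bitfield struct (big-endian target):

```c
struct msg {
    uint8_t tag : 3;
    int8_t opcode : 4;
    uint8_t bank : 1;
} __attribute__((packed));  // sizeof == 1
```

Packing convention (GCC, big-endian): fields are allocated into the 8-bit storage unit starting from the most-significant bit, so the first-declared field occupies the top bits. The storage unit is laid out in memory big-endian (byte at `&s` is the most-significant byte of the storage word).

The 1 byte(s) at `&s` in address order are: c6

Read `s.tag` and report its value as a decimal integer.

6

[0]=0xc6 (big-endian) → word 0xc6
tag:3 @ bit 5 → (0xc6>>5)&0x7 = 0x6  ←
opcode:4 @ bit 1 → (0xc6>>1)&0xf = 0x3
bank:1 @ bit 0 → (0xc6>>0)&0x1 = 0x0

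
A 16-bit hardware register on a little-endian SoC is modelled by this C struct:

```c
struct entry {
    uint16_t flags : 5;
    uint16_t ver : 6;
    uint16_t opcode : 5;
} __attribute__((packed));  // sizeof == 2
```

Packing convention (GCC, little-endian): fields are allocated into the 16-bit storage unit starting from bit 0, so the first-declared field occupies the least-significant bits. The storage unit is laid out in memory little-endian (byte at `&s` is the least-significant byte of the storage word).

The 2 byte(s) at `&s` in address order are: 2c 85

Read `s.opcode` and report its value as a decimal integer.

16

[0]=0x2c [1]=0x85 (little-endian) → word 0x852c
flags:5 @ bit 0 → (0x852c>>0)&0x1f = 0xc
ver:6 @ bit 5 → (0x852c>>5)&0x3f = 0x29
opcode:5 @ bit 11 → (0x852c>>11)&0x1f = 0x10  ←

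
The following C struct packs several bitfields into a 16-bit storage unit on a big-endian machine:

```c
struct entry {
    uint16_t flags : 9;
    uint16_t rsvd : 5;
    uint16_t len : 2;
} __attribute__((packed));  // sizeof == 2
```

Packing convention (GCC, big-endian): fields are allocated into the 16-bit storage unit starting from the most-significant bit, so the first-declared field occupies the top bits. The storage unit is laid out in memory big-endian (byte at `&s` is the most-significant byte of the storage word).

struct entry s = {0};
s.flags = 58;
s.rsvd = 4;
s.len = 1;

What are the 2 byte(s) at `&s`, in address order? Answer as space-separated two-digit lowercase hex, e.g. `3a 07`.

1d 11

[7+:9] flags=58 & 0x1ff = 0x3a; word=0x1d00
[2+:5] rsvd=4 & 0x1f = 0x4; word=0x1d10
[0+:2] len=1 & 0x3 = 0x1; word=0x1d11
word = 0x1d11 → big-endian bytes:
  [0]=0x1d  [1]=0x11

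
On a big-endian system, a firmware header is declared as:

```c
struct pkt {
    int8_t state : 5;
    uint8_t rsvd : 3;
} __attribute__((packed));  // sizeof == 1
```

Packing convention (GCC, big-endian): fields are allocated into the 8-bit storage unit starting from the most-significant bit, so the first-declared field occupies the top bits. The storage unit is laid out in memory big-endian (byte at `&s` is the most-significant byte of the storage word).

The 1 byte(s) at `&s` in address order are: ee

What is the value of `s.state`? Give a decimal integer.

-3

[0]=0xee (big-endian) → word 0xee
state:5 @ bit 3 → (0xee>>3)&0x1f = 0x1d  ←
rsvd:3 @ bit 0 → (0xee>>0)&0x7 = 0x6
state signed 5b, MSB=1: 29 - 32 = -3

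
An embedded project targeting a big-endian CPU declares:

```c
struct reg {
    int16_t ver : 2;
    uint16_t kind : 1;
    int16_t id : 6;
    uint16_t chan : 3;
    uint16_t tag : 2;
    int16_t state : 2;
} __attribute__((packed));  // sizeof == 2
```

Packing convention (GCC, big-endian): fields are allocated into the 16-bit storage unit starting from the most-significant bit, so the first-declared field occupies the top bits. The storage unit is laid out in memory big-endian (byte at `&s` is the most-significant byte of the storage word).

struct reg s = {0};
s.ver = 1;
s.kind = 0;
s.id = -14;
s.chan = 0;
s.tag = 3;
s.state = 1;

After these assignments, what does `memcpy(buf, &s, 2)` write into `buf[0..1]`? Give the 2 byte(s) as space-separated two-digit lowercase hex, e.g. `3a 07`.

ver:2 = 1 → 0x1 << 14 → word 0x4000
kind:1 = 0 → 0x0 << 13 → word 0x4000
id:6 = -14 → 0x32 << 7 → word 0x5900
chan:3 = 0 → 0x0 << 4 → word 0x5900
tag:2 = 3 → 0x3 << 2 → word 0x590c
state:2 = 1 → 0x1 << 0 → word 0x590d
word = 0x590d → big-endian bytes:
  [0]=0x59  [1]=0x0d

59 0d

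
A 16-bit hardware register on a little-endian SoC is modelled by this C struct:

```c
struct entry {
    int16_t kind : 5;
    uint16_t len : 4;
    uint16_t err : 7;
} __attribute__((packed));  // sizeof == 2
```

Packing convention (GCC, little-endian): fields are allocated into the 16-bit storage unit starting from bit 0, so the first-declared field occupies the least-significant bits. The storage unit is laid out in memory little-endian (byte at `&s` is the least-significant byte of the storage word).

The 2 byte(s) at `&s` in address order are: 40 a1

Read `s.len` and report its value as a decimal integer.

[0]=0x40 [1]=0xa1 (little-endian) → word 0xa140
kind [0+:5] = (word>>0) & 0x1f = 0
len [5+:4] = (word>>5) & 0xf = 10  ←
err [9+:7] = (word>>9) & 0x7f = 80

10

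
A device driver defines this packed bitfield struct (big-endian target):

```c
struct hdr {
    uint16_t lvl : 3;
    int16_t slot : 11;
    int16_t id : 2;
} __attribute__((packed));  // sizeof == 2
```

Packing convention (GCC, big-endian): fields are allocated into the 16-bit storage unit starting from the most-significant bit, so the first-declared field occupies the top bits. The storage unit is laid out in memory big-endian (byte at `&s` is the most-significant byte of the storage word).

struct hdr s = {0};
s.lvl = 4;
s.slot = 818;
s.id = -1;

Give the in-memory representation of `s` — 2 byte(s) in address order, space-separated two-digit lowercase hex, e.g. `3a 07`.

lvl:3 = 4 → 0x4 << 13 → word 0x8000
slot:11 = 818 → 0x332 << 2 → word 0x8cc8
id:2 = -1 → 0x3 << 0 → word 0x8ccb
word = 0x8ccb → big-endian bytes:
  [0]=0x8c  [1]=0xcb

8c cb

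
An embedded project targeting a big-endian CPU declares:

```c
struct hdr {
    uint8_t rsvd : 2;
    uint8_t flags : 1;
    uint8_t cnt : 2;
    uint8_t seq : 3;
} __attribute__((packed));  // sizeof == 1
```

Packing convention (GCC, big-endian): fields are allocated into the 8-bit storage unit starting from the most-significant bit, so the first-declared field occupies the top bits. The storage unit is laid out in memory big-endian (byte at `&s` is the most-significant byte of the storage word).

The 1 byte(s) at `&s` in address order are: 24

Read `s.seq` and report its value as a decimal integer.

4

[0]=0x24 (big-endian) → word 0x24
rsvd [6+:2] = (word>>6) & 0x3 = 0
flags [5+:1] = (word>>5) & 0x1 = 1
cnt [3+:2] = (word>>3) & 0x3 = 0
seq [0+:3] = (word>>0) & 0x7 = 4  ←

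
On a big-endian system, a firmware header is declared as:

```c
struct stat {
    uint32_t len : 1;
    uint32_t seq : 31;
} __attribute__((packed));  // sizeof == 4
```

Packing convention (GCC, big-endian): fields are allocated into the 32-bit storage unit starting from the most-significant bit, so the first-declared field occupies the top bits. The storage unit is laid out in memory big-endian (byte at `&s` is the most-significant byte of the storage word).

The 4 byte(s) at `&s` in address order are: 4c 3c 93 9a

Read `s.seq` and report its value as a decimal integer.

1279038362

[0]=0x4c [1]=0x3c [2]=0x93 [3]=0x9a (big-endian) → word 0x4c3c939a
len [31+:1] = (word>>31) & 0x1 = 0
seq [0+:31] = (word>>0) & 0x7fffffff = 1279038362  ←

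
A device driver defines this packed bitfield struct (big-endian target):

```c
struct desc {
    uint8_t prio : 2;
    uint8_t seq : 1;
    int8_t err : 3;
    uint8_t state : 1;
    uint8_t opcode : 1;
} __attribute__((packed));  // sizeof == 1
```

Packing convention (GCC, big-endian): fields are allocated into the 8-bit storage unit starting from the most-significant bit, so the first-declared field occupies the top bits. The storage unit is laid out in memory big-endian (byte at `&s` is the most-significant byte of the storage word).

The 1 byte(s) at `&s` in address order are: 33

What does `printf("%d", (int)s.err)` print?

[0]=0x33 (big-endian) → word 0x33
prio:2 @ bit 6 → (0x33>>6)&0x3 = 0x0
seq:1 @ bit 5 → (0x33>>5)&0x1 = 0x1
err:3 @ bit 2 → (0x33>>2)&0x7 = 0x4  ←
state:1 @ bit 1 → (0x33>>1)&0x1 = 0x1
opcode:1 @ bit 0 → (0x33>>0)&0x1 = 0x1
err signed 3b, MSB=1: 4 - 8 = -4

-4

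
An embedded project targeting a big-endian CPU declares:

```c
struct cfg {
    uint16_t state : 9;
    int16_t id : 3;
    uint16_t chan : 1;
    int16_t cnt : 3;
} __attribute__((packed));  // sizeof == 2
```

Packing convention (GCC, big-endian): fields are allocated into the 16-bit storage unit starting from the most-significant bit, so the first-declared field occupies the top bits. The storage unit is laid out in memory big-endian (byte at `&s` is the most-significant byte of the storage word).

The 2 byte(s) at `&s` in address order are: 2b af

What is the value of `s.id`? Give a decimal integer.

[0]=0x2b [1]=0xaf (big-endian) → word 0x2baf
state [7+:9] = (word>>7) & 0x1ff = 87
id [4+:3] = (word>>4) & 0x7 = 2  ←
chan [3+:1] = (word>>3) & 0x1 = 1
cnt [0+:3] = (word>>0) & 0x7 = 7
id signed 3b, MSB=0: value = 2

2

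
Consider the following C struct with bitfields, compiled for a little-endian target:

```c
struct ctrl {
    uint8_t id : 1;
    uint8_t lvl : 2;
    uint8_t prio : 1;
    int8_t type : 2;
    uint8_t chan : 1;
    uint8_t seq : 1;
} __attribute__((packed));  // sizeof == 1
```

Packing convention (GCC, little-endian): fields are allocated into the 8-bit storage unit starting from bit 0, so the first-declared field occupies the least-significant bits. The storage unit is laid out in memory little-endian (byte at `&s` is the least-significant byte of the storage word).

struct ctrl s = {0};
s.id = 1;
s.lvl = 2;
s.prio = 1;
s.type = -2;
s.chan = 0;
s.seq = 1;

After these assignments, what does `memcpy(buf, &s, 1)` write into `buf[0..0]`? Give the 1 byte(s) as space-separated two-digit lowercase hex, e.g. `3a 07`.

ad

id:1 = 1 → 0x1 << 0 → word 0x01
lvl:2 = 2 → 0x2 << 1 → word 0x05
prio:1 = 1 → 0x1 << 3 → word 0x0d
type:2 = -2 → 0x2 << 4 → word 0x2d
chan:1 = 0 → 0x0 << 6 → word 0x2d
seq:1 = 1 → 0x1 << 7 → word 0xad
word = 0xad → little-endian bytes:
  [0]=0xad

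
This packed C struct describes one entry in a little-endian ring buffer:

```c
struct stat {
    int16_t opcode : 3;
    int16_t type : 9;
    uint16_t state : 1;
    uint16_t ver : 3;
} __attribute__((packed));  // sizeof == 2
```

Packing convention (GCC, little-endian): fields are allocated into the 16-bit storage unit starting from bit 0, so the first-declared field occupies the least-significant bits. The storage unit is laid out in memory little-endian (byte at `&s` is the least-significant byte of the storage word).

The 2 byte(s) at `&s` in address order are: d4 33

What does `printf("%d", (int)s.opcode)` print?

-4

[0]=0xd4 [1]=0x33 (little-endian) → word 0x33d4
opcode:3 @ bit 0 → (0x33d4>>0)&0x7 = 0x4  ←
type:9 @ bit 3 → (0x33d4>>3)&0x1ff = 0x7a
state:1 @ bit 12 → (0x33d4>>12)&0x1 = 0x1
ver:3 @ bit 13 → (0x33d4>>13)&0x7 = 0x1
opcode signed 3b, MSB=1: 4 - 8 = -4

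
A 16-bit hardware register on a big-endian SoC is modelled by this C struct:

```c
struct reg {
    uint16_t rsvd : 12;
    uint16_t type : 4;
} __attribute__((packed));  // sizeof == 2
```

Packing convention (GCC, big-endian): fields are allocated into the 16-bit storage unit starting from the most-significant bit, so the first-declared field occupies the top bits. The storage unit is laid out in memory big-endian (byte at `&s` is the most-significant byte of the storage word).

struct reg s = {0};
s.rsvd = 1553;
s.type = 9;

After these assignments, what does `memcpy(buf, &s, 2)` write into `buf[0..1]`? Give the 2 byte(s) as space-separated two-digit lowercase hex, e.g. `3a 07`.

rsvd:12 = 1553 → 0x611 << 4 → word 0x6110
type:4 = 9 → 0x9 << 0 → word 0x6119
word = 0x6119 → big-endian bytes:
  [0]=0x61  [1]=0x19

61 19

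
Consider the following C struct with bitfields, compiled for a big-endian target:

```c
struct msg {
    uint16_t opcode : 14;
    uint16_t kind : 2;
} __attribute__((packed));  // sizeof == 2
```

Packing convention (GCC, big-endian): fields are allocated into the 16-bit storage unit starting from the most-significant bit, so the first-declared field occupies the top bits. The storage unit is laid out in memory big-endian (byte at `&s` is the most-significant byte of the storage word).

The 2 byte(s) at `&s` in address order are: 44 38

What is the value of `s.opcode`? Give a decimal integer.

4366

[0]=0x44 [1]=0x38 (big-endian) → word 0x4438
opcode:14 @ bit 2 → (0x4438>>2)&0x3fff = 0x110e  ←
kind:2 @ bit 0 → (0x4438>>0)&0x3 = 0x0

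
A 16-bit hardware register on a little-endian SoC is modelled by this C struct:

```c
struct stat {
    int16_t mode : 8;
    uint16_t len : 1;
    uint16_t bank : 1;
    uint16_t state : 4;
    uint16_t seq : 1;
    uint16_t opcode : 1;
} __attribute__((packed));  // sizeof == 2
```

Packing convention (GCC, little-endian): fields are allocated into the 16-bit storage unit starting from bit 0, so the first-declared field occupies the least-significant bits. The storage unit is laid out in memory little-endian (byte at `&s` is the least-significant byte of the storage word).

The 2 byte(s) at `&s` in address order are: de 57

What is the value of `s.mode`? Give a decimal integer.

[0]=0xde [1]=0x57 (little-endian) → word 0x57de
mode:8 @ bit 0 → (0x57de>>0)&0xff = 0xde  ←
len:1 @ bit 8 → (0x57de>>8)&0x1 = 0x1
bank:1 @ bit 9 → (0x57de>>9)&0x1 = 0x1
state:4 @ bit 10 → (0x57de>>10)&0xf = 0x5
seq:1 @ bit 14 → (0x57de>>14)&0x1 = 0x1
opcode:1 @ bit 15 → (0x57de>>15)&0x1 = 0x0
mode signed 8b, MSB=1: 222 - 256 = -34

-34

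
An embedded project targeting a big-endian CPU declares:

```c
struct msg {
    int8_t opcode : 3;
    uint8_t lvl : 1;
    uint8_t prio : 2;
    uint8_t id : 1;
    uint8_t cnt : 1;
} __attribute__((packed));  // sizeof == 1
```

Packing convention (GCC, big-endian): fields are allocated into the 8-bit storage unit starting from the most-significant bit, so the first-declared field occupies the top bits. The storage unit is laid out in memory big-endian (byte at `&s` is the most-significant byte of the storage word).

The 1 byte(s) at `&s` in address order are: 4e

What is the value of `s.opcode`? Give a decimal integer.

[0]=0x4e (big-endian) → word 0x4e
opcode [5+:3] = (word>>5) & 0x7 = 2  ←
lvl [4+:1] = (word>>4) & 0x1 = 0
prio [2+:2] = (word>>2) & 0x3 = 3
id [1+:1] = (word>>1) & 0x1 = 1
cnt [0+:1] = (word>>0) & 0x1 = 0
opcode signed 3b, MSB=0: value = 2

2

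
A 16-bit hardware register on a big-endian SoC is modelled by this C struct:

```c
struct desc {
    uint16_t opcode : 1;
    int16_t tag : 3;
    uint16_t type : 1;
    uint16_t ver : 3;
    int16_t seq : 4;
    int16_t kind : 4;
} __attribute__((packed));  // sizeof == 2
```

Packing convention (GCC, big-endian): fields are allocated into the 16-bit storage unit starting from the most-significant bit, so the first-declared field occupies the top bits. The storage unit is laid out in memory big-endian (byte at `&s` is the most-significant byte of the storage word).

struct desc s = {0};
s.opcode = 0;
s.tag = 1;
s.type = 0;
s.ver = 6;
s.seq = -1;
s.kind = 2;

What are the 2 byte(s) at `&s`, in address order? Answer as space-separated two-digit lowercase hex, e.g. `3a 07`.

opcode:1 = 0 → 0x0 << 15 → word 0x0000
tag:3 = 1 → 0x1 << 12 → word 0x1000
type:1 = 0 → 0x0 << 11 → word 0x1000
ver:3 = 6 → 0x6 << 8 → word 0x1600
seq:4 = -1 → 0xf << 4 → word 0x16f0
kind:4 = 2 → 0x2 << 0 → word 0x16f2
word = 0x16f2 → big-endian bytes:
  [0]=0x16  [1]=0xf2

16 f2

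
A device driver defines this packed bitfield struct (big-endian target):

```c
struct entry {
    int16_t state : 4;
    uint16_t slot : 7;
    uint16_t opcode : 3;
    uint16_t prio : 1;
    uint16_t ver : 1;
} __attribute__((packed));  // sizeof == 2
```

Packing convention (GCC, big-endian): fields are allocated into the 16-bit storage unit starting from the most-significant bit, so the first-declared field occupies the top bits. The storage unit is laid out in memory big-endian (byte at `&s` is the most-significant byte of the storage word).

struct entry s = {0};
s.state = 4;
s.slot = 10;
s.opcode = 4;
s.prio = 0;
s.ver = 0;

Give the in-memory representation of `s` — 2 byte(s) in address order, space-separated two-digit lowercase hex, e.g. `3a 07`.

41 50

state (4b) val=4 bits=0x4 at bit 12: 0x4000
slot (7b) val=10 bits=0xa at bit 5: 0x4140
opcode (3b) val=4 bits=0x4 at bit 2: 0x4150
prio (1b) val=0 bits=0x0 at bit 1: 0x4150
ver (1b) val=0 bits=0x0 at bit 0: 0x4150
word = 0x4150 → big-endian bytes:
  [0]=0x41  [1]=0x50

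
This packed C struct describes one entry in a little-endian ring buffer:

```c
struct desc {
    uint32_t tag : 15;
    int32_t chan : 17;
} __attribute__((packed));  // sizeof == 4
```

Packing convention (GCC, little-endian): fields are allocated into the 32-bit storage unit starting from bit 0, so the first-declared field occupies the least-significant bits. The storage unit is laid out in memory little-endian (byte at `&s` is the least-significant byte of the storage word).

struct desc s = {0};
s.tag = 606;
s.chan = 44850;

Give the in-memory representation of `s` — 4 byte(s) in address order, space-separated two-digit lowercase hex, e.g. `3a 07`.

tag:15 = 606 → 0x25e << 0 → word 0x0000025e
chan:17 = 44850 → 0xaf32 << 15 → word 0x5799025e
word = 0x5799025e → little-endian bytes:
  [0]=0x5e  [1]=0x02  [2]=0x99  [3]=0x57

5e 02 99 57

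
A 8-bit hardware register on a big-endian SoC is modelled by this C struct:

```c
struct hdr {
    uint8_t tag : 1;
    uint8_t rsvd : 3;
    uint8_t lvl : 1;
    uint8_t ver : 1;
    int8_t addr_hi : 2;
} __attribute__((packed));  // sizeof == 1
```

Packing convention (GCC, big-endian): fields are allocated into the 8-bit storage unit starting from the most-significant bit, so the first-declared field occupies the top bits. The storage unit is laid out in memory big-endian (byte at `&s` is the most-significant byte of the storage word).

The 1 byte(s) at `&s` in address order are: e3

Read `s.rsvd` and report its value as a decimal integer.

[0]=0xe3 (big-endian) → word 0xe3
tag [7+:1] = (word>>7) & 0x1 = 1
rsvd [4+:3] = (word>>4) & 0x7 = 6  ←
lvl [3+:1] = (word>>3) & 0x1 = 0
ver [2+:1] = (word>>2) & 0x1 = 0
addr_hi [0+:2] = (word>>0) & 0x3 = 3

6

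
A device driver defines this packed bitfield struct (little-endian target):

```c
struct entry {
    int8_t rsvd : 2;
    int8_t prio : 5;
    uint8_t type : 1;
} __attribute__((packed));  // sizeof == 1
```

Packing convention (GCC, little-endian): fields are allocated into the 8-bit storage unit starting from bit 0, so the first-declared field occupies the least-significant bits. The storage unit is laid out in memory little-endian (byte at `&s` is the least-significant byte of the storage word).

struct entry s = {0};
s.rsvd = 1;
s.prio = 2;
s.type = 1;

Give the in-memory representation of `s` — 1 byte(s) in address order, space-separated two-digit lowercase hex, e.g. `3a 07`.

[0+:2] rsvd=1 & 0x3 = 0x1; word=0x01
[2+:5] prio=2 & 0x1f = 0x2; word=0x09
[7+:1] type=1 & 0x1 = 0x1; word=0x89
word = 0x89 → little-endian bytes:
  [0]=0x89

89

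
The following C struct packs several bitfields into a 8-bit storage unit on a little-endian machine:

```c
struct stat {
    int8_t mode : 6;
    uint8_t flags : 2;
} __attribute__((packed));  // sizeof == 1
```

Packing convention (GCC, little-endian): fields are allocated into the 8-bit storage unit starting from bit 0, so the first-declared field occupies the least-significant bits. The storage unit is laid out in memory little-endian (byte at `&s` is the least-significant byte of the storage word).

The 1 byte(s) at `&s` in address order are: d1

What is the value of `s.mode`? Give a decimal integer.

17

[0]=0xd1 (little-endian) → word 0xd1
mode [0+:6] = (word>>0) & 0x3f = 17  ←
flags [6+:2] = (word>>6) & 0x3 = 3
mode signed 6b, MSB=0: value = 17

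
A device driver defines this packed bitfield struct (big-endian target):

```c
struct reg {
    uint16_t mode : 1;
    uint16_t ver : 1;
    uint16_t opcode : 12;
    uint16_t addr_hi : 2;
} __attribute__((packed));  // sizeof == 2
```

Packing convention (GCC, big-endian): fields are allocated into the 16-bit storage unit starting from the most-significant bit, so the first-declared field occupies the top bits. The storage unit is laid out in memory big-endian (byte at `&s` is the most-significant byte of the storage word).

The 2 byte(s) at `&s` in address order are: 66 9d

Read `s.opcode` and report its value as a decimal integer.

2471

[0]=0x66 [1]=0x9d (big-endian) → word 0x669d
mode [15+:1] = (word>>15) & 0x1 = 0
ver [14+:1] = (word>>14) & 0x1 = 1
opcode [2+:12] = (word>>2) & 0xfff = 2471  ←
addr_hi [0+:2] = (word>>0) & 0x3 = 1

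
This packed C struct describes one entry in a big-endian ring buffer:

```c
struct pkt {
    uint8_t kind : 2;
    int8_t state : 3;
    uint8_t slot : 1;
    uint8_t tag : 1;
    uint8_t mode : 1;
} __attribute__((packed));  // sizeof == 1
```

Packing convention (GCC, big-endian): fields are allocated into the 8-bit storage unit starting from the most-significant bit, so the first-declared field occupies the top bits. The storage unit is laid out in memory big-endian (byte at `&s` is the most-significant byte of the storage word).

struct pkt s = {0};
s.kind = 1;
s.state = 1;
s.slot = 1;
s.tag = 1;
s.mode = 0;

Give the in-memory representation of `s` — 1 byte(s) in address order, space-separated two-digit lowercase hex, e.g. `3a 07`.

4e

[6+:2] kind=1 & 0x3 = 0x1; word=0x40
[3+:3] state=1 & 0x7 = 0x1; word=0x48
[2+:1] slot=1 & 0x1 = 0x1; word=0x4c
[1+:1] tag=1 & 0x1 = 0x1; word=0x4e
[0+:1] mode=0 & 0x1 = 0x0; word=0x4e
word = 0x4e → big-endian bytes:
  [0]=0x4e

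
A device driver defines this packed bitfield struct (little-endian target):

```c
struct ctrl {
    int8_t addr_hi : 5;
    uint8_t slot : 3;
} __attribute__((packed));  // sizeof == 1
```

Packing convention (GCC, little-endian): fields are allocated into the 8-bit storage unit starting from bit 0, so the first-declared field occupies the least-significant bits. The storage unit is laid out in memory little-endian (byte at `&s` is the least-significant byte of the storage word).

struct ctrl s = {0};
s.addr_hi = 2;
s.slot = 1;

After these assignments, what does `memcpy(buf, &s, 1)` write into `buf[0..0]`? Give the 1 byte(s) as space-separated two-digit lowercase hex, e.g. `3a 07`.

22

addr_hi:5 = 2 → 0x2 << 0 → word 0x02
slot:3 = 1 → 0x1 << 5 → word 0x22
word = 0x22 → little-endian bytes:
  [0]=0x22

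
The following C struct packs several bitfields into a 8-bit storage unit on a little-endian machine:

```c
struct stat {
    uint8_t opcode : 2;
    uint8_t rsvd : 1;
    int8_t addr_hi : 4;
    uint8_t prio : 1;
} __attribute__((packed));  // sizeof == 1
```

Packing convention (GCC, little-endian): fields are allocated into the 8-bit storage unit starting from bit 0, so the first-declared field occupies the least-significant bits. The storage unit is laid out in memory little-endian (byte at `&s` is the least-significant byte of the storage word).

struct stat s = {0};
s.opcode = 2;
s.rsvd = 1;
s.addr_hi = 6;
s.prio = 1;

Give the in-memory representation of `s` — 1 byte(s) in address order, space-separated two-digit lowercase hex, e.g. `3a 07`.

b6

opcode:2 = 2 → 0x2 << 0 → word 0x02
rsvd:1 = 1 → 0x1 << 2 → word 0x06
addr_hi:4 = 6 → 0x6 << 3 → word 0x36
prio:1 = 1 → 0x1 << 7 → word 0xb6
word = 0xb6 → little-endian bytes:
  [0]=0xb6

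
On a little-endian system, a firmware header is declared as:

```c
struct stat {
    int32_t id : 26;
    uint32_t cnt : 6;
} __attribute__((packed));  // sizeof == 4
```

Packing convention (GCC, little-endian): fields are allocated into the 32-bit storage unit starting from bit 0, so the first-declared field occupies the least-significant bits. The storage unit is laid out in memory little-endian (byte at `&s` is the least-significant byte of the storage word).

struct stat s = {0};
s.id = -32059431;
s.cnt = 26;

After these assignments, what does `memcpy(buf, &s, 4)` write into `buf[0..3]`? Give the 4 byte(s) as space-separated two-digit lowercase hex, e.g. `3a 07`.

d9 cf 16 6a

id:26 = -32059431 → 0x216cfd9 << 0 → word 0x0216cfd9
cnt:6 = 26 → 0x1a << 26 → word 0x6a16cfd9
word = 0x6a16cfd9 → little-endian bytes:
  [0]=0xd9  [1]=0xcf  [2]=0x16  [3]=0x6a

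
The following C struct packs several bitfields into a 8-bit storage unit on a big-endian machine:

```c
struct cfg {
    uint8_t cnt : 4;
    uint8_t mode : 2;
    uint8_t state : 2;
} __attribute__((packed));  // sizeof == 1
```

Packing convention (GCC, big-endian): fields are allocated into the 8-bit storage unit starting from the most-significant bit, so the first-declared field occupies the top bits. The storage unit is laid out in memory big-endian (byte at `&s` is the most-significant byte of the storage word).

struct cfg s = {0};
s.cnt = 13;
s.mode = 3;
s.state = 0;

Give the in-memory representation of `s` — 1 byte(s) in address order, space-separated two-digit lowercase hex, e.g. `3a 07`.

[4+:4] cnt=13 & 0xf = 0xd; word=0xd0
[2+:2] mode=3 & 0x3 = 0x3; word=0xdc
[0+:2] state=0 & 0x3 = 0x0; word=0xdc
word = 0xdc → big-endian bytes:
  [0]=0xdc

dc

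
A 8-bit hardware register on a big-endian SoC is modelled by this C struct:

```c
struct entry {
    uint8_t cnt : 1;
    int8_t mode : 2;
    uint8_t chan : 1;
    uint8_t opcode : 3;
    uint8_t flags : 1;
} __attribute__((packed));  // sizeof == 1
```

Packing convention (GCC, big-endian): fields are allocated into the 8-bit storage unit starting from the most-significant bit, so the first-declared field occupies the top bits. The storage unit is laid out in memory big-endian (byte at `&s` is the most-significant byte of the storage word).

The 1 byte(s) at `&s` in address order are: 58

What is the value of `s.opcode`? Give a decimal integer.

4

[0]=0x58 (big-endian) → word 0x58
cnt [7+:1] = (word>>7) & 0x1 = 0
mode [5+:2] = (word>>5) & 0x3 = 2
chan [4+:1] = (word>>4) & 0x1 = 1
opcode [1+:3] = (word>>1) & 0x7 = 4  ←
flags [0+:1] = (word>>0) & 0x1 = 0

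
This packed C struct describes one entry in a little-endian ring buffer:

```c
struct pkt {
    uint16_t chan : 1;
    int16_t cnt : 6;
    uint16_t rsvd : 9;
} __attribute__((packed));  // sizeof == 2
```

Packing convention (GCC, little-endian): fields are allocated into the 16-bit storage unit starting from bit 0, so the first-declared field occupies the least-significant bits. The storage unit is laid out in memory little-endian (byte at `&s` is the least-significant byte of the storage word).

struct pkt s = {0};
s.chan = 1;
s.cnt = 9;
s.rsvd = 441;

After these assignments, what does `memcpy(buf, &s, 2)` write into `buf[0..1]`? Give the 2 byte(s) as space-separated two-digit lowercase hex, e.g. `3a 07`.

93 dc

chan:1 = 1 → 0x1 << 0 → word 0x0001
cnt:6 = 9 → 0x9 << 1 → word 0x0013
rsvd:9 = 441 → 0x1b9 << 7 → word 0xdc93
word = 0xdc93 → little-endian bytes:
  [0]=0x93  [1]=0xdc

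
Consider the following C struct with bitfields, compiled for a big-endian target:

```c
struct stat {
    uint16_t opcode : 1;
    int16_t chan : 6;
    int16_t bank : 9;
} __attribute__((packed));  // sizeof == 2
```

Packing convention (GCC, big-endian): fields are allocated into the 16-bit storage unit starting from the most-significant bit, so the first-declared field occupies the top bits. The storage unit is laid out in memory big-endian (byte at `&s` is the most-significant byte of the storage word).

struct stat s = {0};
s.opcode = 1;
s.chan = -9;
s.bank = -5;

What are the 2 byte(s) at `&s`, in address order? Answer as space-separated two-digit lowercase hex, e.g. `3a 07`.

[15+:1] opcode=1 & 0x1 = 0x1; word=0x8000
[9+:6] chan=-9 & 0x3f = 0x37; word=0xee00
[0+:9] bank=-5 & 0x1ff = 0x1fb; word=0xeffb
word = 0xeffb → big-endian bytes:
  [0]=0xef  [1]=0xfb

ef fb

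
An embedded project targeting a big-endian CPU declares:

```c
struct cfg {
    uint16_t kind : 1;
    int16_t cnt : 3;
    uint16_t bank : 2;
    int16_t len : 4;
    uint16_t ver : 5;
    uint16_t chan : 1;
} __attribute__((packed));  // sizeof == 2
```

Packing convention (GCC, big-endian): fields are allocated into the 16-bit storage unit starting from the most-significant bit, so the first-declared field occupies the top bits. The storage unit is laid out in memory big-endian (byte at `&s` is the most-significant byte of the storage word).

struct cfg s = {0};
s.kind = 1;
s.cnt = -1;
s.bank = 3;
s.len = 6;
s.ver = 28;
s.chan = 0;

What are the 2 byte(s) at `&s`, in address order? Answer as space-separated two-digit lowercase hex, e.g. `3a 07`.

kind:1 = 1 → 0x1 << 15 → word 0x8000
cnt:3 = -1 → 0x7 << 12 → word 0xf000
bank:2 = 3 → 0x3 << 10 → word 0xfc00
len:4 = 6 → 0x6 << 6 → word 0xfd80
ver:5 = 28 → 0x1c << 1 → word 0xfdb8
chan:1 = 0 → 0x0 << 0 → word 0xfdb8
word = 0xfdb8 → big-endian bytes:
  [0]=0xfd  [1]=0xb8

fd b8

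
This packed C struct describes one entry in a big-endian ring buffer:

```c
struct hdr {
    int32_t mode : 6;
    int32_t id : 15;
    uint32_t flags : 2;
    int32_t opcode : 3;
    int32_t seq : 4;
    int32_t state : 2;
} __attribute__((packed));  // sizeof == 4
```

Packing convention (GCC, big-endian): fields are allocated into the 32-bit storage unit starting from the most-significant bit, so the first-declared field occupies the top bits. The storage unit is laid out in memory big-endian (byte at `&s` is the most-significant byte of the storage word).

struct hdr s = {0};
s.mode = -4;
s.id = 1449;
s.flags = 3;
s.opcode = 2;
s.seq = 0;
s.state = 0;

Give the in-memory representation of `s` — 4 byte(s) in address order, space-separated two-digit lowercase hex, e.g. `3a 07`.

mode:6 = -4 → 0x3c << 26 → word 0xf0000000
id:15 = 1449 → 0x5a9 << 11 → word 0xf02d4800
flags:2 = 3 → 0x3 << 9 → word 0xf02d4e00
opcode:3 = 2 → 0x2 << 6 → word 0xf02d4e80
seq:4 = 0 → 0x0 << 2 → word 0xf02d4e80
state:2 = 0 → 0x0 << 0 → word 0xf02d4e80
word = 0xf02d4e80 → big-endian bytes:
  [0]=0xf0  [1]=0x2d  [2]=0x4e  [3]=0x80

f0 2d 4e 80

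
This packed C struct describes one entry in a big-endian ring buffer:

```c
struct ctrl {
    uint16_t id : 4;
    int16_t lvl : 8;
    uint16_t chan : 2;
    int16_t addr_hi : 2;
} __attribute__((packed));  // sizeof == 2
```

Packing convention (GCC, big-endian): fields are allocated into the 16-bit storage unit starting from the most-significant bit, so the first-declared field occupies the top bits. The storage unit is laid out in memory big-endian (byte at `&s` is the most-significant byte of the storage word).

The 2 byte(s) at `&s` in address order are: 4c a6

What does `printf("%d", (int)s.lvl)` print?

[0]=0x4c [1]=0xa6 (big-endian) → word 0x4ca6
id [12+:4] = (word>>12) & 0xf = 4
lvl [4+:8] = (word>>4) & 0xff = 202  ←
chan [2+:2] = (word>>2) & 0x3 = 1
addr_hi [0+:2] = (word>>0) & 0x3 = 2
lvl signed 8b, MSB=1: 202 - 256 = -54

-54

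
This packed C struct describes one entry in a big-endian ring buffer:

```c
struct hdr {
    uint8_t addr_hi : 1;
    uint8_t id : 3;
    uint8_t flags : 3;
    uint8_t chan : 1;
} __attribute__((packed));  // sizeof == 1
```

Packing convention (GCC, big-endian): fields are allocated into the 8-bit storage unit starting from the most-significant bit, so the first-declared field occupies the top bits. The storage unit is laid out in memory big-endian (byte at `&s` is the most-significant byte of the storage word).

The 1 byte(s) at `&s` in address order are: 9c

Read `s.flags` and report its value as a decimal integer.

6

[0]=0x9c (big-endian) → word 0x9c
addr_hi:1 @ bit 7 → (0x9c>>7)&0x1 = 0x1
id:3 @ bit 4 → (0x9c>>4)&0x7 = 0x1
flags:3 @ bit 1 → (0x9c>>1)&0x7 = 0x6  ←
chan:1 @ bit 0 → (0x9c>>0)&0x1 = 0x0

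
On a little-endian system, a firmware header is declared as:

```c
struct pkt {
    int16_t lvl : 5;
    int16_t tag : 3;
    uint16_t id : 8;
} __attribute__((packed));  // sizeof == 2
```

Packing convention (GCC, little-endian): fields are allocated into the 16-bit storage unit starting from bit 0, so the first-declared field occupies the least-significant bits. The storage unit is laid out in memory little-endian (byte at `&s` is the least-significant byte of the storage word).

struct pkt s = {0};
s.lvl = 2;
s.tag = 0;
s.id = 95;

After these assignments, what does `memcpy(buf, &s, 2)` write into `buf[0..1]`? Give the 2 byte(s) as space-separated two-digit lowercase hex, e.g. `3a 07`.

[0+:5] lvl=2 & 0x1f = 0x2; word=0x0002
[5+:3] tag=0 & 0x7 = 0x0; word=0x0002
[8+:8] id=95 & 0xff = 0x5f; word=0x5f02
word = 0x5f02 → little-endian bytes:
  [0]=0x02  [1]=0x5f

02 5f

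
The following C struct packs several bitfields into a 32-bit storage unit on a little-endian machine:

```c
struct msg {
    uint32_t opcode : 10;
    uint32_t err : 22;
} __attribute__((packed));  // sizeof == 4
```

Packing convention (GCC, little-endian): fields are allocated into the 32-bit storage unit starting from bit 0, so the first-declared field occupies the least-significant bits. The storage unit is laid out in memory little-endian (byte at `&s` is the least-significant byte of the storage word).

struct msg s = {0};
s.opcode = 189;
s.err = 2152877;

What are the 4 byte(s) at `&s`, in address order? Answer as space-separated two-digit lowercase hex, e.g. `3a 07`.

bd b4 66 83

opcode:10 = 189 → 0xbd << 0 → word 0x000000bd
err:22 = 2152877 → 0x20d9ad << 10 → word 0x8366b4bd
word = 0x8366b4bd → little-endian bytes:
  [0]=0xbd  [1]=0xb4  [2]=0x66  [3]=0x83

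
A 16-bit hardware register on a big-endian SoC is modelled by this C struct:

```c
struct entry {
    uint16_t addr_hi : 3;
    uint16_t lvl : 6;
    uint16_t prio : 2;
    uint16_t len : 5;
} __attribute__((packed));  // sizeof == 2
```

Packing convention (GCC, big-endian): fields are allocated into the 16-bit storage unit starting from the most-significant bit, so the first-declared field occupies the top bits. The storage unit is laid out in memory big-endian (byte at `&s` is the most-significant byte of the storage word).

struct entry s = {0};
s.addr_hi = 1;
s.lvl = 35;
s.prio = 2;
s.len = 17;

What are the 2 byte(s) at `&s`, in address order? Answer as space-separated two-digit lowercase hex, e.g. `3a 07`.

[13+:3] addr_hi=1 & 0x7 = 0x1; word=0x2000
[7+:6] lvl=35 & 0x3f = 0x23; word=0x3180
[5+:2] prio=2 & 0x3 = 0x2; word=0x31c0
[0+:5] len=17 & 0x1f = 0x11; word=0x31d1
word = 0x31d1 → big-endian bytes:
  [0]=0x31  [1]=0xd1

31 d1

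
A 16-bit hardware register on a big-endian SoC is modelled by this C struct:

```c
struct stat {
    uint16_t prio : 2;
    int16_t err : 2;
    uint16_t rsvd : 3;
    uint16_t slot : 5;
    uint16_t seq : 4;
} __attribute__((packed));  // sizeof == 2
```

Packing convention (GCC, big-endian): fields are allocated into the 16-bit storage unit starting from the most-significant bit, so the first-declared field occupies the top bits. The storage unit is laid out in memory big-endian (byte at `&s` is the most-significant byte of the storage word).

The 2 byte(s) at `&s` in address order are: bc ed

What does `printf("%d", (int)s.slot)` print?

[0]=0xbc [1]=0xed (big-endian) → word 0xbced
prio:2 @ bit 14 → (0xbced>>14)&0x3 = 0x2
err:2 @ bit 12 → (0xbced>>12)&0x3 = 0x3
rsvd:3 @ bit 9 → (0xbced>>9)&0x7 = 0x6
slot:5 @ bit 4 → (0xbced>>4)&0x1f = 0xe  ←
seq:4 @ bit 0 → (0xbced>>0)&0xf = 0xd

14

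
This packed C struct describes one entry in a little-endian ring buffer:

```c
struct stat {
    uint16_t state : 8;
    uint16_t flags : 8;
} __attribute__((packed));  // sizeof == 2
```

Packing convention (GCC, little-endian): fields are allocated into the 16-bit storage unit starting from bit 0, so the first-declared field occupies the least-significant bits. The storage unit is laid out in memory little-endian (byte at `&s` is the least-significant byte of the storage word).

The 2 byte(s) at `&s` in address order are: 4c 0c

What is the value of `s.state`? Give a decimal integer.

[0]=0x4c [1]=0x0c (little-endian) → word 0x0c4c
state:8 @ bit 0 → (0x0c4c>>0)&0xff = 0x4c  ←
flags:8 @ bit 8 → (0x0c4c>>8)&0xff = 0xc

76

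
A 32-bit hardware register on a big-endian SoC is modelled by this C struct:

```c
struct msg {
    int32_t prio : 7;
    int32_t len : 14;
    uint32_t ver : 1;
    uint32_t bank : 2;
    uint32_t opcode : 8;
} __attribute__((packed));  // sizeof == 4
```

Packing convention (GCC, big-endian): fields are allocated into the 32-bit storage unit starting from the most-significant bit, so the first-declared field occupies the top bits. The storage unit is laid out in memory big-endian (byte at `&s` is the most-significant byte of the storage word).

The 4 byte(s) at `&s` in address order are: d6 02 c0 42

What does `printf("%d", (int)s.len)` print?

88

[0]=0xd6 [1]=0x02 [2]=0xc0 [3]=0x42 (big-endian) → word 0xd602c042
prio:7 @ bit 25 → (0xd602c042>>25)&0x7f = 0x6b
len:14 @ bit 11 → (0xd602c042>>11)&0x3fff = 0x58  ←
ver:1 @ bit 10 → (0xd602c042>>10)&0x1 = 0x0
bank:2 @ bit 8 → (0xd602c042>>8)&0x3 = 0x0
opcode:8 @ bit 0 → (0xd602c042>>0)&0xff = 0x42
len signed 14b, MSB=0: value = 88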